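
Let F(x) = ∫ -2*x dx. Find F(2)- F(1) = -3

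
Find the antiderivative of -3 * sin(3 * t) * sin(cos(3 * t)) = -cos(cos(3*t)) + C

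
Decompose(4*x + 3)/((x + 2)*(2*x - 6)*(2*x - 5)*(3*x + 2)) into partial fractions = 9/(1672*(3*x + 2)) - 52/(171*(2*x - 5)) + 1/(72*(x + 2)) + 3/(22*(x - 3))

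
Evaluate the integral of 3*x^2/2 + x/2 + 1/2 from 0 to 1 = 5/4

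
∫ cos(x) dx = sin(x) + C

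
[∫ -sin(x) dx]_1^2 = -cos(1) + cos(2)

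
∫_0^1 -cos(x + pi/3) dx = -sin(1 + pi/3) + sqrt(3)/2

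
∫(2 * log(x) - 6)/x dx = (log(x) - 3)^2 + C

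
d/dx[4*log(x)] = 4/x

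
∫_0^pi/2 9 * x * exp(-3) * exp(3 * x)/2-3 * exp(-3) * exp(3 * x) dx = 3*exp(-3)/2 + (-3 + 3*pi/2)*exp(-3 + 3*pi/2)/2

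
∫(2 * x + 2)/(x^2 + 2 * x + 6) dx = log((x + 1)^2 + 5) + C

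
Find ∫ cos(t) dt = sin(t) + C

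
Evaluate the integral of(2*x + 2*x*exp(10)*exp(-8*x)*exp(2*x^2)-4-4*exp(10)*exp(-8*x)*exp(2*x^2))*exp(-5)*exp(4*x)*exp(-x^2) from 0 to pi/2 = -exp(5) - exp(-1 - (-2 + pi/2)^2) + exp(-5) + exp((-2 + pi/2)^2 + 1)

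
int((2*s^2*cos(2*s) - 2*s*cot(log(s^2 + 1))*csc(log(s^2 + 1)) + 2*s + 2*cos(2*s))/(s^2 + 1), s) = log(s^2 + 1) + sin(2*s) + csc(log(s^2 + 1)) + C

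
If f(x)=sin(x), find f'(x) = cos(x)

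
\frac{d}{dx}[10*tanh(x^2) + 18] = 20*x/cosh(x^2)^2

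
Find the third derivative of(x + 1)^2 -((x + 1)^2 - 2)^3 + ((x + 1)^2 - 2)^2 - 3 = -120*x^3 - 360*x^2 - 192*x + 48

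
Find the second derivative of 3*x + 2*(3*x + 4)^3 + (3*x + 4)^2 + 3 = 324*x + 450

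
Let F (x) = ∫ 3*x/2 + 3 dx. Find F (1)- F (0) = 15/4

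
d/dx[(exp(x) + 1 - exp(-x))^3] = (3*exp(6*x) + 6*exp(5*x) - 6*exp(x) + 3)*exp(-3*x)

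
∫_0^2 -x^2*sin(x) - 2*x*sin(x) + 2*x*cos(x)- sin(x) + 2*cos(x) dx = 9*cos(2) - 1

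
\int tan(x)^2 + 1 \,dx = tan(x) + C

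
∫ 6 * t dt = 3*t^2 + C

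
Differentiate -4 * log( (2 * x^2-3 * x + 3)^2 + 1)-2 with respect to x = (-64*x^3 + 144*x^2 - 168*x + 72)/(4*x^4 - 12*x^3 + 21*x^2 - 18*x + 10)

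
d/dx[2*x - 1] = 2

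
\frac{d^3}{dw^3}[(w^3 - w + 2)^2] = 120*w^3 - 48*w + 24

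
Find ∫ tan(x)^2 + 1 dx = tan(x) + C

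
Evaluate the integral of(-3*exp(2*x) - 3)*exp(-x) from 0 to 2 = -3*exp(2) + 3*exp(-2)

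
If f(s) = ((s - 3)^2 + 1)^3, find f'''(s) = 120*s^3 - 1080*s^2 + 3312*s - 3456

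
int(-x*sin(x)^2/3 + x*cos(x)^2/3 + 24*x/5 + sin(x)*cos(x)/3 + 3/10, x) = x*(72*x + 5*sin(2*x) + 9)/30 + C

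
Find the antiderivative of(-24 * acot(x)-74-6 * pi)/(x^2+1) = 3*(4*acot(x) + pi + 10)^2/4 + 14*acot(x) + C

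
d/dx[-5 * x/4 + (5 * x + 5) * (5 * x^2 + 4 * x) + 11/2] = 75*x^2 + 90*x + 75/4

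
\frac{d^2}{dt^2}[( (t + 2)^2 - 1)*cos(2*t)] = -4*t^2*cos(2*t) - 8*t*sin(2*t) - 16*t*cos(2*t) - 16*sin(2*t) - 10*cos(2*t)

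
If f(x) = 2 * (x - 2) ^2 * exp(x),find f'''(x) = 2*x^2*exp(x) + 4*x*exp(x) - 4*exp(x)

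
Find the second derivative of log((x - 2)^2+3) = (-2*x^2 + 8*x - 2)/(x^4 - 8*x^3 + 30*x^2 - 56*x + 49)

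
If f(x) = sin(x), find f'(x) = cos(x)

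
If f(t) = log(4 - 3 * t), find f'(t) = 3/(3*t - 4)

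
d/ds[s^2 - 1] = 2*s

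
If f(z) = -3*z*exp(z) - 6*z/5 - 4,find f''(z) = -3*z*exp(z) - 6*exp(z)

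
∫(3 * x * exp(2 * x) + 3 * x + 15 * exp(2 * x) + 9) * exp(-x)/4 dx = 3*(x + 4)*sinh(x)/2 + C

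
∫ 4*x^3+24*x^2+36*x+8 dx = x^4 + 8*x^3 + 18*x^2 + 8*x + C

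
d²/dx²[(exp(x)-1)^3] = 9*exp(3*x) - 12*exp(2*x) + 3*exp(x)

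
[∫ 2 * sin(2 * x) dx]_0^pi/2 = 2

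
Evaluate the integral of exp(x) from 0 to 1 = -1 + E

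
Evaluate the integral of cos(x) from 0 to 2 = sin(2)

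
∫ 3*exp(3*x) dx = exp(3*x) + C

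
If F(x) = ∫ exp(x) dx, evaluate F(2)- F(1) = -E + exp(2)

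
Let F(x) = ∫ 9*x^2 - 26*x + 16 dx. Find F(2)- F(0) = 4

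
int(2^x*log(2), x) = 2^x + C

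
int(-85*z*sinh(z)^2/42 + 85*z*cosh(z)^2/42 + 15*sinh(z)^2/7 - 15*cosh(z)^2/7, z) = 85*z^2/84 - 15*z/7 + C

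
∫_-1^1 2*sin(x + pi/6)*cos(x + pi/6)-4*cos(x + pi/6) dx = sqrt(3)*(-4 + cos(1))*sin(1)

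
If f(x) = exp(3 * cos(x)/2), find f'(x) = -3*exp(3*cos(x)/2)*sin(x)/2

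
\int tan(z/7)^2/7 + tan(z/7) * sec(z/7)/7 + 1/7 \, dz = tan(z/7) + sec(z/7) + C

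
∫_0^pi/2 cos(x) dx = 1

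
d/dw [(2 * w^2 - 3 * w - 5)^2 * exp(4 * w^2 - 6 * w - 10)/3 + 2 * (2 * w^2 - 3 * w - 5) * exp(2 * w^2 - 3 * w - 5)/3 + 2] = (32*w^5 - 120*w^4 + 16*w^3*exp(-2*w^2 + 3*w + 5) - 36*w^2*exp(-2*w^2 + 3*w + 5) + 270*w^2 - 14*w*exp(-2*w^2 + 3*w + 5) - 2*w + 24*exp(-2*w^2 + 3*w + 5) - 120)*exp(4*w^2 - 6*w - 10)/3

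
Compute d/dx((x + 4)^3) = 3*x^2 + 24*x + 48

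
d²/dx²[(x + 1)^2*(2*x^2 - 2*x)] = 24*x^2 + 12*x - 4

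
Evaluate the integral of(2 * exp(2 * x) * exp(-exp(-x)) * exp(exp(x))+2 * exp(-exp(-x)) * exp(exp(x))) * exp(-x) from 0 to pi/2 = -2 + 2*exp(-exp(-pi/2) + exp(pi/2))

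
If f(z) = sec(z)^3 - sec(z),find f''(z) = 1/cos(z) - 11/cos(z)^3 + 12/cos(z)^5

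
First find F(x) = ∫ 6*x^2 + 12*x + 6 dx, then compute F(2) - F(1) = 38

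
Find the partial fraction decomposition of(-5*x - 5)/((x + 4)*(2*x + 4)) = -15/(4*(x + 4)) + 5/(4*(x + 2))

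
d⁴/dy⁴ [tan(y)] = 24*tan(y)^5 + 40*tan(y)^3 + 16*tan(y)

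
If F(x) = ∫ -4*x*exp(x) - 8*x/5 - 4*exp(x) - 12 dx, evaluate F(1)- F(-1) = -24 - 4*E - 4*exp(-1)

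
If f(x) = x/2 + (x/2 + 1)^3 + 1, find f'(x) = 3*x^2/8 + 3*x/2 + 2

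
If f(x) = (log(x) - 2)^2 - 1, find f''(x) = (6 - 2*log(x))/x^2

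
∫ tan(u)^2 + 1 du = tan(u) + C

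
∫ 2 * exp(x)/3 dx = 2*exp(x)/3 + C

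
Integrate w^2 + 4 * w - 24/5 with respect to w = w^3/3 + 2*w^2 - 24*w/5 + C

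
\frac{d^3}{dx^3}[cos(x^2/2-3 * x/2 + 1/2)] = x^3*sin((x^2 - 3*x + 1)/2) - 9*x^2*sin((x^2 - 3*x + 1)/2)/2 + 27*x*sin((x^2 - 3*x + 1)/2)/4 - 3*x*cos((x^2 - 3*x + 1)/2) - 27*sin((x^2 - 3*x + 1)/2)/8 + 9*cos((x^2 - 3*x + 1)/2)/2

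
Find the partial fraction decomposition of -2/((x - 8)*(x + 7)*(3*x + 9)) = -1/(90*(x + 7)) + 1/(66*(x + 3)) - 2/(495*(x - 8))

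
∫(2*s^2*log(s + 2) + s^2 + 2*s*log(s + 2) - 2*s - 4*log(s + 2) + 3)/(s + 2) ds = ((s - 1)^2 + 2)*log(s + 2) + C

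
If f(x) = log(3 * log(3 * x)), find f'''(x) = (2*log(x)^2 + 3*log(x) + 4*log(3)*log(x) + 2 + 2*log(3)^2 + 3*log(3))/(x^3*log(x)^3 + 3*x^3*log(3)*log(x)^2 + 3*x^3*log(3)^2*log(x) + x^3*log(3)^3)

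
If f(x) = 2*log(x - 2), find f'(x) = 2/(x - 2)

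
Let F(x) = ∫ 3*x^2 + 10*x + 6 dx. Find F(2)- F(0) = 40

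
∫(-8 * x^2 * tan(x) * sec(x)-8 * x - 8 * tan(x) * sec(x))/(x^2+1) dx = -4*log(x^2 + 1) - 8*sec(x) + C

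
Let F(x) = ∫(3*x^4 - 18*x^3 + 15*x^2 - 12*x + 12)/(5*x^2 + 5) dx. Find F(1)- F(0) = 3*log(2)/5 + 4/5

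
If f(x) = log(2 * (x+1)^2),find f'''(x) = 4/(x^3 + 3*x^2 + 3*x + 1)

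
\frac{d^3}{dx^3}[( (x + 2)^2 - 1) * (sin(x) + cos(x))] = x^2*sin(x) - x^2*cos(x) - 2*x*sin(x) - 10*x*cos(x) - 15*sin(x) - 9*cos(x)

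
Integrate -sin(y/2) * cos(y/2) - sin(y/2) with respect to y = (cos(y/2) + 1)^2 + C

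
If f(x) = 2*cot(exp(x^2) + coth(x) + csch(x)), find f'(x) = 2*(-2*x*exp(x^2) + cosh(x)/sinh(x)^2 + sinh(x)^(-2))/sin(exp(x^2) + coth(x) + csch(x))^2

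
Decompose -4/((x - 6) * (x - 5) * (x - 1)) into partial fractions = -1/(5*(x - 1)) + 1/(x - 5) - 4/(5*(x - 6))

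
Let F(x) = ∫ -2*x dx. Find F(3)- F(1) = -8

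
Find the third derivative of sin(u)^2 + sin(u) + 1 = -(8*sin(u) + 1)*cos(u)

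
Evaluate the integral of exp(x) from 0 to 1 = -1 + E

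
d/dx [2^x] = 2^x*log(2)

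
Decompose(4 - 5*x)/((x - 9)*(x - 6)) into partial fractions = 26/(3*(x - 6)) - 41/(3*(x - 9))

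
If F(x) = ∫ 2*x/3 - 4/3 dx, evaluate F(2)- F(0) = -4/3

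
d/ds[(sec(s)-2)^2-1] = 2*(-2 + 1/cos(s))*sin(s)/cos(s)^2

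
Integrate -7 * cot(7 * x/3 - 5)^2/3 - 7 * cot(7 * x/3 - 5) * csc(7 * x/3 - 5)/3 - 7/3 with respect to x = cot(7*x/3 - 5) + csc(7*x/3 - 5) + C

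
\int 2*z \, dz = z^2 + C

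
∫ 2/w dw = 2*log(w/3) + C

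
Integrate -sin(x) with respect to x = cos(x) + C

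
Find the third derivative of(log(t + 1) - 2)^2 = (4*log(t + 1) - 14)/(t^3 + 3*t^2 + 3*t + 1)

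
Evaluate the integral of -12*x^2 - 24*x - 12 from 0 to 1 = -28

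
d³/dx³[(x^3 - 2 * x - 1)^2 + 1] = 120*x^3 - 96*x - 12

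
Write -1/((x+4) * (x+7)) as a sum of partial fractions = 1/(3*(x + 7)) - 1/(3*(x + 4))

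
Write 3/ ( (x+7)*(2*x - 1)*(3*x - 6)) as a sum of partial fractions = -4/(45*(2*x - 1)) + 1/(135*(x + 7)) + 1/(27*(x - 2))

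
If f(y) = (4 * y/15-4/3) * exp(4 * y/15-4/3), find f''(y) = 64*y*exp(4*y/15 - 4/3)/3375 + 32*exp(4*y/15 - 4/3)/675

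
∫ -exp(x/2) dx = -2*exp(x/2) + C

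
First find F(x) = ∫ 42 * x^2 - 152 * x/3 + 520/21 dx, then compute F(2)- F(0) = 1264/21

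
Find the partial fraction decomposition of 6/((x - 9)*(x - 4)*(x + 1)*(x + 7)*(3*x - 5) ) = 243/(16016*(3*x - 5)) + 1/(4576*(x + 7)) - 1/(400*(x + 1)) - 6/(1925*(x - 4)) + 3/(8800*(x - 9))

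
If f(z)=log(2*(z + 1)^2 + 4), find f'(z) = (2*z + 2)/(z^2 + 2*z + 3)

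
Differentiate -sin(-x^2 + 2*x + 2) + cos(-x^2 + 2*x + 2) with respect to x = 2*x*sin(-x^2 + 2*x + 2) + 2*x*cos(-x^2 + 2*x + 2) - 2*sin(-x^2 + 2*x + 2) - 2*cos(-x^2 + 2*x + 2)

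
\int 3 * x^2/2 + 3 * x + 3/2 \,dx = x^3/2 + 3*x^2/2 + 3*x/2 + C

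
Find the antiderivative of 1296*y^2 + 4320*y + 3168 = 432*y^3 + 2160*y^2 + 3168*y + C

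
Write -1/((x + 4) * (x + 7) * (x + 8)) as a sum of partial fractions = -1/(4*(x + 8)) + 1/(3*(x + 7)) - 1/(12*(x + 4))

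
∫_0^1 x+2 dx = 5/2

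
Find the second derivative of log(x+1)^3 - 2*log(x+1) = (-3*log(x + 1)^2 + 6*log(x + 1) + 2)/(x^2 + 2*x + 1)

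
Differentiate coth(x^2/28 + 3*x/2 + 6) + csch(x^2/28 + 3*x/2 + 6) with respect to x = -(x*cosh(x^2/28 + 3*x/2 + 6) + x + 21*cosh(x^2/28 + 3*x/2 + 6) + 21)/(7*(cosh(x^2/14 + 3*x + 12) - 1))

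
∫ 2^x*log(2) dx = 2^x + C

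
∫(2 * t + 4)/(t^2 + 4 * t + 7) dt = log((t + 2)^2 + 3) + C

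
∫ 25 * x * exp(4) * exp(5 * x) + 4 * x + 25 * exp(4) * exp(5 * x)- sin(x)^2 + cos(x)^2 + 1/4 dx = 2*x^2 + x/4 + (5*x + 4)*exp(5*x + 4) + sin(2*x)/2 + C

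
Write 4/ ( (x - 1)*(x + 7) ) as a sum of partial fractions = -1/(2*(x + 7)) + 1/(2*(x - 1))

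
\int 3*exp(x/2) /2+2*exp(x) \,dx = 3*exp(x/2) + 2*exp(x) + C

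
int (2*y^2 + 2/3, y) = 2*y^3/3 + 2*y/3 + C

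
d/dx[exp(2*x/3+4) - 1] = 2*exp(2*x/3 + 4)/3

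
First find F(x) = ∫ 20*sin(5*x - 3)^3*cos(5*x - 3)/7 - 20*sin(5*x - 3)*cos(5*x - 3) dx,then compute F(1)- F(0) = -2*sin(2)^2 - sin(3)^4/7 + 2*sin(3)^2 + sin(2)^4/7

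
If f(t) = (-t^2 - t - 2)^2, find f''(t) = 12*t^2 + 12*t + 10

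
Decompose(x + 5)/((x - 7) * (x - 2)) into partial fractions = -7/(5*(x - 2)) + 12/(5*(x - 7))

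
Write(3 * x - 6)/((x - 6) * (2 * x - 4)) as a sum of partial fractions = 3/(2*(x - 6))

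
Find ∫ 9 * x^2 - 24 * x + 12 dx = 3*x^3 - 12*x^2 + 12*x + C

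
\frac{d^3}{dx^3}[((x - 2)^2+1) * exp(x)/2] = x^2*exp(x)/2 + x*exp(x) - exp(x)/2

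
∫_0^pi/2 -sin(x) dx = -1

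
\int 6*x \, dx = 3*x^2 + C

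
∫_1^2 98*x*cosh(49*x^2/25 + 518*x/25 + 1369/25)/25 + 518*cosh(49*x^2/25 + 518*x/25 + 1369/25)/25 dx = -sinh(1936/25) + sinh(2601/25)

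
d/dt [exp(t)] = exp(t)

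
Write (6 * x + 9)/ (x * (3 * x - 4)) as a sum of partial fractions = 51/(4*(3*x - 4)) - 9/(4*x)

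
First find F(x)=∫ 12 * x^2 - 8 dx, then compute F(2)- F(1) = 20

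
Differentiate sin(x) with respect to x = cos(x)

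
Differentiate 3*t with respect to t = 3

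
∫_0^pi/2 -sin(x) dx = -1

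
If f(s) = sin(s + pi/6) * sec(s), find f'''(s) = (6*sin(s)^3*sin(s + pi/6)/cos(s) + 6*sin(s)^2*cos(s + pi/6) + sin(s) + 2*cos(s + pi/6))/cos(s)^3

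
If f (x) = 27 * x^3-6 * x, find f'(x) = 81*x^2 - 6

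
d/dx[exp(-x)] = -exp(-x)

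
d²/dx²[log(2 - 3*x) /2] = -9/(18*x^2 - 24*x + 8)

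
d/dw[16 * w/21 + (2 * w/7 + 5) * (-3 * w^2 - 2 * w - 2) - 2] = -18*w^2/7 - 218*w/7 - 206/21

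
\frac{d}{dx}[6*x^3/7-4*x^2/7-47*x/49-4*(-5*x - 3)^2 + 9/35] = 18*x^2/7 - 1408*x/7 - 5927/49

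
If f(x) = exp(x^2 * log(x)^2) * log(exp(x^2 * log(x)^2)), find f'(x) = 2*x^3*exp(x^2*log(x)^2)*log(x)^4 + 2*x^3*exp(x^2*log(x)^2)*log(x)^3 + 2*x*exp(x^2*log(x)^2)*log(x)^2 + 2*x*exp(x^2*log(x)^2)*log(x)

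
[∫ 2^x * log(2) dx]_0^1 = 1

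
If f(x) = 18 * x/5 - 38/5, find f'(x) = 18/5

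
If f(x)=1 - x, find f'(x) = -1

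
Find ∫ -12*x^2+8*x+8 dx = -4*x^3 + 4*x^2 + 8*x + C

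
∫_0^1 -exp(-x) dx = -1 + exp(-1)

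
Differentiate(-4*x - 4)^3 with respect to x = -192*x^2 - 384*x - 192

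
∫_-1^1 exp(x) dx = E - exp(-1)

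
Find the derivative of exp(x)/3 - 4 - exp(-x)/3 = (exp(2*x) + 1)*exp(-x)/3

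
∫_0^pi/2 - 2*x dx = -pi^2/4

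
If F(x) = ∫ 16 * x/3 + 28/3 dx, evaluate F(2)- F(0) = 88/3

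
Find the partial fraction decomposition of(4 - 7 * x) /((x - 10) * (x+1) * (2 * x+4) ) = 3/(4*(x + 2)) - 1/(2*(x + 1)) - 1/(4*(x - 10))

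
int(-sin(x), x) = cos(x) + C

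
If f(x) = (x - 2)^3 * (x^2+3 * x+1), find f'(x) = 5*x^4 - 12*x^3 - 15*x^2 + 44*x - 12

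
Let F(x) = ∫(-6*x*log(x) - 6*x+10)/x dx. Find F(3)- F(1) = -8*log(3)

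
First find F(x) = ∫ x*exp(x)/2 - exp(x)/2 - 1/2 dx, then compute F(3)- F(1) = -1 + E/2 + exp(3)/2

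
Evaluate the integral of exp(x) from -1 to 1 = E - exp(-1)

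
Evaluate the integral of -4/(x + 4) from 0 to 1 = -4*log(5) + 8*log(2)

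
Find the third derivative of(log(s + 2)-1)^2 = (4*log(s + 2) - 10)/(s^3 + 6*s^2 + 12*s + 8)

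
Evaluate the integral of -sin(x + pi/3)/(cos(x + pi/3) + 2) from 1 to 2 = -log(cos(1 + pi/3) + 2) + log(cos(pi/3 + 2) + 2)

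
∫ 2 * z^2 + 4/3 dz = 2*z^3/3 + 4*z/3 + C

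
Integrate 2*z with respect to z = z^2 + C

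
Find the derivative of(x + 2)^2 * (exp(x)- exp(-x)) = (x^2*exp(2*x) + x^2 + 6*x*exp(2*x) + 2*x + 8*exp(2*x))*exp(-x)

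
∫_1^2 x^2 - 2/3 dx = 5/3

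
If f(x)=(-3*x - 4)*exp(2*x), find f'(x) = -6*x*exp(2*x) - 11*exp(2*x)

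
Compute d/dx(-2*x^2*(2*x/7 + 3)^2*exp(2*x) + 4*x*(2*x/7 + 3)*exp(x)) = -16*x^4*exp(2*x)/49 - 368*x^3*exp(2*x)/49 - 324*x^2*exp(2*x)/7 + 8*x^2*exp(x)/7 - 36*x*exp(2*x) + 100*x*exp(x)/7 + 12*exp(x)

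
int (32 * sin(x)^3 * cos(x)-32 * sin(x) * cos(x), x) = 8*cos(x)^4 - 8 + C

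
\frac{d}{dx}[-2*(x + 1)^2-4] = -4*x - 4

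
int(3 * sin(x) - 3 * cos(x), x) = -3*sqrt(2)*sin(x + pi/4) + C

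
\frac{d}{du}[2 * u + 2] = 2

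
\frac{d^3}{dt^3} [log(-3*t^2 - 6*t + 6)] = (4*t^3 + 12*t^2 + 48*t + 40)/(t^6 + 6*t^5 + 6*t^4 - 16*t^3 - 12*t^2 + 24*t - 8)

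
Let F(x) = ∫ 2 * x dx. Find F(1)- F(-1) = 0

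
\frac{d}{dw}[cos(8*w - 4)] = -8*sin(8*w - 4)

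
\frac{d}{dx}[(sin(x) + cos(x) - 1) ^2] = 2*cos(2*x) - 2*sqrt(2)*cos(x + pi/4)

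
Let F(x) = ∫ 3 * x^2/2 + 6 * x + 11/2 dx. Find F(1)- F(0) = 9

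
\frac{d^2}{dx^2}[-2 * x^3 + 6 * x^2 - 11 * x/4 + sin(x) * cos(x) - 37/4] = -12*x - 2*sin(2*x) + 12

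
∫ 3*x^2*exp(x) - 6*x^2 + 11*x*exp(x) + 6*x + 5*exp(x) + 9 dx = x*(-2*x^2 + 3*x + (3*x + 5)*exp(x) + 9) + C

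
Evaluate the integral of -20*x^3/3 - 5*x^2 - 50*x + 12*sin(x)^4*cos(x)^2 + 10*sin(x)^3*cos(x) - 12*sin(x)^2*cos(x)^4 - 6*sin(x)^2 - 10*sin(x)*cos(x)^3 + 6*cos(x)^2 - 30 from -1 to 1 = -190/3 - 8*sin(1)^3*cos(1)^3 + 6*sin(2)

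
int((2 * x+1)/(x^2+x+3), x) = log(2*x^2 + 2*x + 6) + C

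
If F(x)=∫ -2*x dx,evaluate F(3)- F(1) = -8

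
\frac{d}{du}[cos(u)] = -sin(u)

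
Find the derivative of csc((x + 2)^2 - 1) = -4*(x + 2)*cos(x^2 + 4*x + 3)/(1 - cos(2*(x^2 + 4*x + 3)))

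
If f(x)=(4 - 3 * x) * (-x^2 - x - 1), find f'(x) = 9*x^2 - 2*x - 1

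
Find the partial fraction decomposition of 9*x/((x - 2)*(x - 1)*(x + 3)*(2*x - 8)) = 27/(280*(x + 3)) + 3/(8*(x - 1)) - 9/(10*(x - 2)) + 3/(7*(x - 4))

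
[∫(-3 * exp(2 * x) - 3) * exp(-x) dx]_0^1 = -3*E + 3*exp(-1)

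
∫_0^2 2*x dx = 4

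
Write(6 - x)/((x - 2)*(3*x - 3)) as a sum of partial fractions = -5/(3*(x - 1)) + 4/(3*(x - 2))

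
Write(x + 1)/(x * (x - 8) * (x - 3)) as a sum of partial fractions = -4/(15*(x - 3)) + 9/(40*(x - 8)) + 1/(24*x)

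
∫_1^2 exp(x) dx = -E + exp(2)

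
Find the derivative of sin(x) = cos(x)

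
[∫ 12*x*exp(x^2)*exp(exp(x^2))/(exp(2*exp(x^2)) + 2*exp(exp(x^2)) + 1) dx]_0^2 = -6*E/(1 + E) + 6*exp(exp(4))/(1 + exp(exp(4)))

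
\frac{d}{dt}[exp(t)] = exp(t)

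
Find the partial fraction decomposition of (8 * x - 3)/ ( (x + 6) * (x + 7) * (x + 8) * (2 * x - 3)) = 24/(1615*(2*x - 3)) + 67/(38*(x + 8)) - 59/(17*(x + 7)) + 17/(10*(x + 6))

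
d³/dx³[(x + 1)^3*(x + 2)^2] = 60*x^2 + 168*x + 114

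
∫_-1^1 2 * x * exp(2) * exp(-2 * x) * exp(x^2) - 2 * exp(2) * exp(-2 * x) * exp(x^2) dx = E - exp(5)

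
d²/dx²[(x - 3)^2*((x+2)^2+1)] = 12*x^2 - 12*x - 20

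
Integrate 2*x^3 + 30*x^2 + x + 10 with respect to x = x^4/2 + 10*x^3 + x^2/2 + 10*x + C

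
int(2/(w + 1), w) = 2*log(w + 1) + C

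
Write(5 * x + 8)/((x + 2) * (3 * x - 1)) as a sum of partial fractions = 29/(7*(3*x - 1)) + 2/(7*(x + 2))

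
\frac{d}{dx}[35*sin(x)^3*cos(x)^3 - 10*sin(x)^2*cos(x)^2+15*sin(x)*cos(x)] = -105*(1 - cos(2*x))^2*cos(2*x)/4 - 5*sin(4*x) + 135*cos(2*x)/2 - 105*cos(4*x)/4 - 105/4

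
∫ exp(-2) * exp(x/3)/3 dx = exp(x/3 - 2) + C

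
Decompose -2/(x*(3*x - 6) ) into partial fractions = -1/(3*(x - 2)) + 1/(3*x)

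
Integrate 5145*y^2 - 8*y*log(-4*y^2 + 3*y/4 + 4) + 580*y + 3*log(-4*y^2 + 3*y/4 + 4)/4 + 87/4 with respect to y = 1715*y^3 + 294*y^2 + 21*y + (-16*y^2 + 3*y + 16)*log(-4*y^2 + 3*y/4 + 4)/4 + C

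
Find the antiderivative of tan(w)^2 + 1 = tan(w) + C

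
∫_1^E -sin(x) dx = cos(E) - cos(1)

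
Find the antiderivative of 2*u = u^2 + C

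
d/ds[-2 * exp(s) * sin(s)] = -2*sqrt(2)*exp(s)*sin(s + pi/4)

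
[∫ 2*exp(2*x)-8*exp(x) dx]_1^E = -(-4 + E)^2 + (-4 + exp(E))^2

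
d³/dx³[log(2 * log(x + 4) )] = (2*log(x + 4)^2 + 3*log(x + 4) + 2)/(x^3*log(x + 4)^3 + 12*x^2*log(x + 4)^3 + 48*x*log(x + 4)^3 + 64*log(x + 4)^3)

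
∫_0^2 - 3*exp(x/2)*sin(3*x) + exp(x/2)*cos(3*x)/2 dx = -1 + E*cos(6)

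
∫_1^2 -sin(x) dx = -cos(1) + cos(2)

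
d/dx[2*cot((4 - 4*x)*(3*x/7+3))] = 48*(x + 3)/(7*sin(12*(x^2/7 + 6*x/7 - 1))^2)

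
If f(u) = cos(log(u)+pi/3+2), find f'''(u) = (-sin(log(u) + pi/3 + 2) + 3*cos(log(u) + pi/3 + 2))/u^3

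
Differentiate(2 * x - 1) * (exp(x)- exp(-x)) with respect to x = (2*x*exp(2*x) + 2*x + exp(2*x) - 3)*exp(-x)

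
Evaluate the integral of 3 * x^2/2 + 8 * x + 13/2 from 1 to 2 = 22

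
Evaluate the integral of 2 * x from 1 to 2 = 3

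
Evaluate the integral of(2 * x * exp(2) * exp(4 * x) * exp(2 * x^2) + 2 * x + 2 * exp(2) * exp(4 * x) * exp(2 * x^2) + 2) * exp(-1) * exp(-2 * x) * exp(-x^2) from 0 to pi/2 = -E - exp(-(1 + pi/2)^2) + exp(-1) + exp((1 + pi/2)^2)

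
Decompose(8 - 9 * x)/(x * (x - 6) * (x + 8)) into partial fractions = 5/(7*(x + 8)) - 23/(42*(x - 6)) - 1/(6*x)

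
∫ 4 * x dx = 2*x^2 + C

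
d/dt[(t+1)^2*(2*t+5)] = 6*t^2 + 18*t + 12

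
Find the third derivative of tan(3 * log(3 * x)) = (162*tan(3*log(x) + 3*log(3))^4 - 54*tan(3*log(x) + 3*log(3))^3 + 222*tan(3*log(x) + 3*log(3))^2 - 54*tan(3*log(x) + 3*log(3)) + 60)/x^3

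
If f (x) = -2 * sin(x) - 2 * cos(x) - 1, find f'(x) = 2*sin(x) - 2*cos(x)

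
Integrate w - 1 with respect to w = w^2/2 - w + C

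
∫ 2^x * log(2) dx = 2^x + C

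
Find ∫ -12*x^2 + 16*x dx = -4*x^3 + 8*x^2 + C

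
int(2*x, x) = x^2 + C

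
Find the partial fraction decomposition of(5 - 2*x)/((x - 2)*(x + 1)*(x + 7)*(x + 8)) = -3/(10*(x + 8)) + 19/(54*(x + 7)) - 1/(18*(x + 1)) + 1/(270*(x - 2))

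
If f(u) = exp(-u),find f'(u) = -exp(-u)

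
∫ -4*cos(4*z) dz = -sin(4*z) + C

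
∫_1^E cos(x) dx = -sin(1) + sin(E)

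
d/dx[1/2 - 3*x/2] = -3/2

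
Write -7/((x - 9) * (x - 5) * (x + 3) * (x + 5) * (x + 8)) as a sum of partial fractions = -7/(3315*(x + 8)) + 1/(120*(x + 5)) - 7/(960*(x + 3)) + 7/(4160*(x - 5)) - 1/(1632*(x - 9))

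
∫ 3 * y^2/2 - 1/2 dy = y^3/2 - y/2 + C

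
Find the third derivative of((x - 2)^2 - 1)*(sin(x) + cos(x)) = x^2*sin(x) - x^2*cos(x) - 10*x*sin(x) - 2*x*cos(x) + 9*sin(x) + 15*cos(x)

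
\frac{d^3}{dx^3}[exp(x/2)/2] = exp(x/2)/16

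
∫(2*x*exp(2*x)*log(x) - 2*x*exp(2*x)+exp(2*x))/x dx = (log(x) - 1)*exp(2*x) + C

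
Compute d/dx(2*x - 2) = 2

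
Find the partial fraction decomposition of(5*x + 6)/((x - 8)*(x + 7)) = 29/(15*(x + 7)) + 46/(15*(x - 8))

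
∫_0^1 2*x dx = 1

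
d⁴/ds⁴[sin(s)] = sin(s)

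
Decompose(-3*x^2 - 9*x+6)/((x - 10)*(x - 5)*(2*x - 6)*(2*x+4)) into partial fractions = -1/(140*(x + 2)) - 6/(35*(x - 3)) + 57/(140*(x - 5)) - 8/(35*(x - 10))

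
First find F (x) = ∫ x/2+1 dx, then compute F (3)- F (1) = 4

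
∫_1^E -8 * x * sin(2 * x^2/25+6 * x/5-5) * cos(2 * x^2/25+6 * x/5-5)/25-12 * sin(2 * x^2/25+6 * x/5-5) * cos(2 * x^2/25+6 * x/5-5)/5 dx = cos(-10 + 4*exp(2)/25 + 12*E/5)/2 - cos(186/25)/2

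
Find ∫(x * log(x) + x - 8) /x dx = (x - 8)*log(x) + C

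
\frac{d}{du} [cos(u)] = -sin(u)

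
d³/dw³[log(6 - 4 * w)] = 16/(8*w^3 - 36*w^2 + 54*w - 27)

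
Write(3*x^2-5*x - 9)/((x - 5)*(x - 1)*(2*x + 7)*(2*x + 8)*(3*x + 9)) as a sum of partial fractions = -362/(459*(2*x + 7)) + 59/(270*(x + 4)) + 11/(64*(x + 3)) + 11/(4320*(x - 1)) + 41/(29376*(x - 5))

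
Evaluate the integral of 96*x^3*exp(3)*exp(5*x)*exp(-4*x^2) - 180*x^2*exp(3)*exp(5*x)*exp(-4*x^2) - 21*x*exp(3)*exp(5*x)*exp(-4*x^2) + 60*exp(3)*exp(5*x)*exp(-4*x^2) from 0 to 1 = -9*exp(3) + 12*exp(4)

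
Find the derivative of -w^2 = -2*w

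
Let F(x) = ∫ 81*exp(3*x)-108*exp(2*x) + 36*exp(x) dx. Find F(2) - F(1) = -(-2 + 3*E)^3 + (-2 + 3*exp(2))^3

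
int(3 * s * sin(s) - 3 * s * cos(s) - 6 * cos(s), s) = -3*sqrt(2)*(s + 1)*sin(s + pi/4) + C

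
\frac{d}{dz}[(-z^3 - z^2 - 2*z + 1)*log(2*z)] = (-3*z^3*log(z) - 3*z^3*log(2) - z^3 - 2*z^2*log(z) - 2*z^2*log(2) - z^2 - 2*z*log(z) - 2*z - 2*z*log(2) + 1)/z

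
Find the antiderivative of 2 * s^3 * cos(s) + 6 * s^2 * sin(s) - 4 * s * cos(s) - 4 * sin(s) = 2*s*(s^2 - 2)*sin(s) + C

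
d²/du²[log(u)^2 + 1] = (2 - 2*log(u))/u^2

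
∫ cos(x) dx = sin(x) + C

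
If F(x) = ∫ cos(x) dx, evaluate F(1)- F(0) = sin(1)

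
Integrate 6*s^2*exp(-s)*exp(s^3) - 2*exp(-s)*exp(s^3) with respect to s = 2*exp(s*(s^2 - 1)) + C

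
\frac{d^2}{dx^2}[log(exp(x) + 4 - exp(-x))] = (4*exp(3*x) - 4*exp(2*x) - 4*exp(x))/(exp(4*x) + 8*exp(3*x) + 14*exp(2*x) - 8*exp(x) + 1)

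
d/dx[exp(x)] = exp(x)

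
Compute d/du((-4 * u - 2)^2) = 32*u + 16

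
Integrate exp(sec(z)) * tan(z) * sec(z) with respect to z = exp(sec(z)) + C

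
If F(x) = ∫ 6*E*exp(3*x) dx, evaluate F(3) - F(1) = -2*exp(4) + 2*exp(10)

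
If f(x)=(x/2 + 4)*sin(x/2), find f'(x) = x*cos(x/2)/4 + sin(x/2)/2 + 2*cos(x/2)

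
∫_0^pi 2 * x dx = pi^2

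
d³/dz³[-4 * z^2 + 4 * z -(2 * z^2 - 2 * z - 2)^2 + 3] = 48 - 96*z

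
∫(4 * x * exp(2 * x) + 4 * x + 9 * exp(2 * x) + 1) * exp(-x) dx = 2*(4*x + 5)*sinh(x) + C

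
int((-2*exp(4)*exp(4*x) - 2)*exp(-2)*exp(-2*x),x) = -2*sinh(2*x + 2) + C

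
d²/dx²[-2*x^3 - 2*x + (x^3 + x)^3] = 72*x^7 + 126*x^5 + 60*x^3 - 6*x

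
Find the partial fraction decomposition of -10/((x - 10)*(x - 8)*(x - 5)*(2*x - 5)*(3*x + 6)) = 32/(4455*(2*x - 5)) - 1/(2268*(x + 2)) - 2/(315*(x - 5)) + 1/(198*(x - 8)) - 1/(540*(x - 10))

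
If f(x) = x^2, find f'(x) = 2*x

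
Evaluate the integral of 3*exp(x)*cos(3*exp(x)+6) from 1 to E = -sin(6 + 3*E) + sin(6 + 3*exp(E))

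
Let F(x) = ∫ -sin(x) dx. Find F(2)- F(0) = -1 + cos(2)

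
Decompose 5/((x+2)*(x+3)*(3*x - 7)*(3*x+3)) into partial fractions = 9/(416*(3*x - 7)) - 5/(96*(x + 3)) + 5/(39*(x + 2)) - 1/(12*(x + 1))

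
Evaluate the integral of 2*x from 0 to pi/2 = pi^2/4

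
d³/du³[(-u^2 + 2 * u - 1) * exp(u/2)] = -u^2*exp(u/2)/8 - 5*u*exp(u/2)/4 - 13*exp(u/2)/8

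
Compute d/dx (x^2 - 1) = 2*x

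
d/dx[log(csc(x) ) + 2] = -cot(x)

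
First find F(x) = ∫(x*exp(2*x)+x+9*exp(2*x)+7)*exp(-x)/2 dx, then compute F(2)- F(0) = -5*exp(-2) + 5*exp(2)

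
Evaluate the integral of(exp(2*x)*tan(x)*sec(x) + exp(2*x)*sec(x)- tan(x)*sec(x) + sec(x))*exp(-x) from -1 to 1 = (-2*exp(-1) + 2*E)*sec(1)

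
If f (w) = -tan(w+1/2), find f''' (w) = -6*tan(w + 1/2)^4 - 8*tan(w + 1/2)^2 - 2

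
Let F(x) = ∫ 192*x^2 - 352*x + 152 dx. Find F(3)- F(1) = 560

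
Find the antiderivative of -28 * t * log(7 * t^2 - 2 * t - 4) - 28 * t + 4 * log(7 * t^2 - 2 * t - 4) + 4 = 2*(-7*t^2 + 2*t + 4)*log(7*t^2 - 2*t - 4) + C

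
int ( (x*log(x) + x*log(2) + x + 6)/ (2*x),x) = (x + 6)*log(2*x)/2 + C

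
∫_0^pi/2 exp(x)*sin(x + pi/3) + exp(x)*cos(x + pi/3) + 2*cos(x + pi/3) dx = -3*sqrt(3)/2 + 1 + exp(pi/2)/2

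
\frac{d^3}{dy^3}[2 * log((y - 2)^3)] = 12/(y^3 - 6*y^2 + 12*y - 8)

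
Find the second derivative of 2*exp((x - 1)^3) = 18*x^4*exp(x^3 - 3*x^2 + 3*x - 1) - 72*x^3*exp(x^3 - 3*x^2 + 3*x - 1) + 108*x^2*exp(x^3 - 3*x^2 + 3*x - 1) - 60*x*exp(x^3 - 3*x^2 + 3*x - 1) + 6*exp(x^3 - 3*x^2 + 3*x - 1)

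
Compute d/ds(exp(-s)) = -exp(-s)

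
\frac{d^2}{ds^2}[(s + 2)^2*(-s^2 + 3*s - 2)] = -12*s^2 - 6*s + 12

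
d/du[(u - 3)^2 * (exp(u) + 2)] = u^2*exp(u) - 4*u*exp(u) + 4*u + 3*exp(u) - 12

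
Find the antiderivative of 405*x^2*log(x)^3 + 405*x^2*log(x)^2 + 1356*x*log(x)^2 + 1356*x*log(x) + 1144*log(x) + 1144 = x*(135*x^2*log(x)^2 + 678*x*log(x) + 1144)*log(x) + C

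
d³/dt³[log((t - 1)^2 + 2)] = (4*t^3 - 12*t^2 - 12*t + 20)/(t^6 - 6*t^5 + 21*t^4 - 44*t^3 + 63*t^2 - 54*t + 27)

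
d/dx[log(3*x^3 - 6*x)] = (3*x^2 - 2)/(x^3 - 2*x)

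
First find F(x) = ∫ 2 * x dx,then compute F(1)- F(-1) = 0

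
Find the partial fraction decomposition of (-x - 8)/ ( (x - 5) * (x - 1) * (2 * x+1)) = -10/(11*(2*x + 1)) + 3/(4*(x - 1)) - 13/(44*(x - 5))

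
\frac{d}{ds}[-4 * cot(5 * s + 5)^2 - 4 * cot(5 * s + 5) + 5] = 20*(1 + 2*cos(5*s + 5)/sin(5*s + 5))/sin(5*s + 5)^2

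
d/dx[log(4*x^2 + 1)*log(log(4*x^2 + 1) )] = (8*x*log(log(4*x^2 + 1)) + 8*x)/(4*x^2 + 1)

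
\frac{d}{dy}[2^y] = 2^y*log(2)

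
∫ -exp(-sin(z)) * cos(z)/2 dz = exp(-sin(z))/2 + C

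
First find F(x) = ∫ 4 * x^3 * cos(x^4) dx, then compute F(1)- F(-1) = 0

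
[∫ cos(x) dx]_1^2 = -sin(1) + sin(2)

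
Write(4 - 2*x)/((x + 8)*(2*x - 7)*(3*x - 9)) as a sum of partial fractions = -4/(23*(2*x - 7)) + 20/(759*(x + 8)) + 2/(33*(x - 3))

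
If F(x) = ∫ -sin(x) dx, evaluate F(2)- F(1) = -cos(1) + cos(2)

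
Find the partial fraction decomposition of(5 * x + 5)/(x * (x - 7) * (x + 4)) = -15/(44*(x + 4)) + 40/(77*(x - 7)) - 5/(28*x)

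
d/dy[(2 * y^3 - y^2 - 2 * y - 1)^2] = 24*y^5 - 20*y^4 - 28*y^3 + 12*y + 4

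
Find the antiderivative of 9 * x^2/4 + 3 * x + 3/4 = 3*x^3/4 + 3*x^2/2 + 3*x/4 + C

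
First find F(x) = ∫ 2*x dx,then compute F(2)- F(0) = 4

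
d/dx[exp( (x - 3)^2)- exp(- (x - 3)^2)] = (2*x*exp(2*x^2 - 12*x + 18) + 2*x - 6*exp(2*x^2 - 12*x + 18) - 6)*exp(-x^2 + 6*x - 9)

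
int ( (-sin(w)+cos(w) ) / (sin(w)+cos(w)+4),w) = log(sin(w) + cos(w) + 4) + C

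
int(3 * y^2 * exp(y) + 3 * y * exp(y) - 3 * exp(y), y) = 3*y*(y - 1)*exp(y) + C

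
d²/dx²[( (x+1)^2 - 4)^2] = 12*x^2 + 24*x - 4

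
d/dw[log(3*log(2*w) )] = 1/(w*log(w) + w*log(2))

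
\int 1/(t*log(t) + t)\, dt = log(3*log(t) + 3) + C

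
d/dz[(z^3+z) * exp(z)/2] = z^3*exp(z)/2 + 3*z^2*exp(z)/2 + z*exp(z)/2 + exp(z)/2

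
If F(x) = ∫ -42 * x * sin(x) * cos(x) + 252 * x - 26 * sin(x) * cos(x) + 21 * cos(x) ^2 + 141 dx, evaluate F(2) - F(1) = 55*cos(4)/2 - 17*cos(2) + 1059/2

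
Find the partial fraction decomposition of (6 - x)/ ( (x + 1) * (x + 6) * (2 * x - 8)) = 3/(25*(x + 6)) - 7/(50*(x + 1)) + 1/(50*(x - 4))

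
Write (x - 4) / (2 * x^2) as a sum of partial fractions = 1/(2*x) - 2/x^2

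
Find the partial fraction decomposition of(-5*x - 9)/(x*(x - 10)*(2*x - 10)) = 17/(25*(x - 5)) - 59/(100*(x - 10)) - 9/(100*x)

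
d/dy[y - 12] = 1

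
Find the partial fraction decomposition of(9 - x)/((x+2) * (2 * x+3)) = 21/(2*x + 3) - 11/(x + 2)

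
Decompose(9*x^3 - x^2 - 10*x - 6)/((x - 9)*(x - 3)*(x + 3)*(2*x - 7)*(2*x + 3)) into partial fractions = 1/(30*(2*x + 3)) - 2661/(1430*(2*x - 7)) - 19/(234*(x + 3)) + 11/(18*(x - 3)) + 38/(99*(x - 9))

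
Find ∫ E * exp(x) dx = exp(x + 1) + C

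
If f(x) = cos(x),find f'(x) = -sin(x)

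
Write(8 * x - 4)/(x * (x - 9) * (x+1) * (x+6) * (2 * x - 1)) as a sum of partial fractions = -2/(225*(x + 6)) + 2/(25*(x + 1)) + 2/(675*(x - 9)) - 2/(27*x)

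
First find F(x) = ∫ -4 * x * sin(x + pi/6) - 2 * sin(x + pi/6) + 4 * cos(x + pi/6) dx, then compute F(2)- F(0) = 10*cos(pi/6 + 2) - sqrt(3)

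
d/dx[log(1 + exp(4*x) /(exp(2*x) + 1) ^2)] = 4*exp(4*x)/(2*exp(6*x) + 4*exp(4*x) + 3*exp(2*x) + 1)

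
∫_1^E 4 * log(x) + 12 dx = -8 + 12*E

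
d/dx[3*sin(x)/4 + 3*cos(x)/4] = -3*sin(x)/4 + 3*cos(x)/4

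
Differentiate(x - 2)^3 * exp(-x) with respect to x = (-x^3 + 9*x^2 - 24*x + 20)*exp(-x)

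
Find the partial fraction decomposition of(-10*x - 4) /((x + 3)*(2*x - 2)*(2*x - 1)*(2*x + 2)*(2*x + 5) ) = -1/(3*(2*x + 5)) + 1/(7*(2*x - 1)) + 13/(112*(x + 3)) + 1/(24*(x + 1)) - 1/(16*(x - 1))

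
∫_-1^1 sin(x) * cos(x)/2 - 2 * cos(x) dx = -4*sin(1)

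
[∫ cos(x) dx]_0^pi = 0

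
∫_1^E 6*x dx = -3 + 3*exp(2)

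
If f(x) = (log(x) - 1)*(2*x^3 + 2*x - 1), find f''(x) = (12*x^3*log(x) - 2*x^3 + 2*x + 1)/x^2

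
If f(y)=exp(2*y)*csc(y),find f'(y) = (2 - cos(y)/sin(y))*exp(2*y)/sin(y)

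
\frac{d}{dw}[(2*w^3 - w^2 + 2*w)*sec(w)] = (2*w^3*sin(w)/cos(w) - w^2*sin(w)/cos(w) + 6*w^2 + 2*w*sin(w)/cos(w) - 2*w + 2)/cos(w)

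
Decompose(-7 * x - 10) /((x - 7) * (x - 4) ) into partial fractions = 38/(3*(x - 4)) - 59/(3*(x - 7))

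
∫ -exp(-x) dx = exp(-x) + C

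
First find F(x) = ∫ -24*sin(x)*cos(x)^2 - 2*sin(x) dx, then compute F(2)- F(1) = -8*cos(1)^3 - 2*cos(1) + 2*cos(2) + 8*cos(2)^3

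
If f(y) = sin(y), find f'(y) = cos(y)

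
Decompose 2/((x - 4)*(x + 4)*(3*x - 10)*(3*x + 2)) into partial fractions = 3/(280*(3*x + 2)) - 3/(88*(3*x - 10)) - 1/(880*(x + 4)) + 1/(112*(x - 4))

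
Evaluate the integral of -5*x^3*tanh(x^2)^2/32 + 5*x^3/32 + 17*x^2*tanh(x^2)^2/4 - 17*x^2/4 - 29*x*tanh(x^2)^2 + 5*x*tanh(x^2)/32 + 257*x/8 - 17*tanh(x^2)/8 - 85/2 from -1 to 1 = -85 - 17*tanh(1)/4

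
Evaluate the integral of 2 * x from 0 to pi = pi^2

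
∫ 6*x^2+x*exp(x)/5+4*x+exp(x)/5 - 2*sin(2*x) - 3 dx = 2*x^3 + 2*x^2 + x*exp(x)/5 - 3*x + cos(2*x) + C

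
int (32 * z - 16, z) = 16*z^2 - 16*z + C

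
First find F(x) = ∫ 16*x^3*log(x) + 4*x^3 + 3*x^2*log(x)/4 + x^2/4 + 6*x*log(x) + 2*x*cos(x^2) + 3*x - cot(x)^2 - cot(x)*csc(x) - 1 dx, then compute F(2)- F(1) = -csc(1) - sin(1) + sin(4) - cot(1) + cot(2) + csc(2) + 78*log(2)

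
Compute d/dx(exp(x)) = exp(x)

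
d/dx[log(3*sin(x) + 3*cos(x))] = 1/tan(x + pi/4)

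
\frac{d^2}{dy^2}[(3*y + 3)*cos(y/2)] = -3*y*cos(y/2)/4 - 3*sin(y/2) - 3*cos(y/2)/4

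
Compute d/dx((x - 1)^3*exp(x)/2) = x^3*exp(x)/2 - 3*x*exp(x)/2 + exp(x)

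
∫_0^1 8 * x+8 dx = 12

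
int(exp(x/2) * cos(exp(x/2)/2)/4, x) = sin(exp(x/2)/2) + C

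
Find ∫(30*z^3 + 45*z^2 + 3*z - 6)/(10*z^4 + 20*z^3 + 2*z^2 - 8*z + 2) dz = 3*log((5*z^2 + 5*z - 2)^2 + 1)/4 + C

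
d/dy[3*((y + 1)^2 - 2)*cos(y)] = -3*y^2*sin(y) - 6*y*sin(y) + 6*y*cos(y) + 3*sin(y) + 6*cos(y)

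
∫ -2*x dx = -x^2 + C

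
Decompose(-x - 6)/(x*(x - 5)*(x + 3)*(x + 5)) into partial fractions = 1/(100*(x + 5)) - 1/(16*(x + 3)) - 11/(400*(x - 5)) + 2/(25*x)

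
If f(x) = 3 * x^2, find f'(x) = 6*x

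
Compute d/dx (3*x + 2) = 3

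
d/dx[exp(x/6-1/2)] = exp(x/6 - 1/2)/6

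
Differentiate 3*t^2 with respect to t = 6*t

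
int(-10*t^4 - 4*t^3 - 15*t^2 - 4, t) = -2*t^5 - t^4 - 5*t^3 - 4*t + C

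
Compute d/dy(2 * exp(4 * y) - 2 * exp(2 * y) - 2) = 8*exp(4*y) - 4*exp(2*y)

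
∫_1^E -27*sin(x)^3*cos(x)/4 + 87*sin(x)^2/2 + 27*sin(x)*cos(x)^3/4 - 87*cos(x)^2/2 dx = 27*cos(4)/64 - 27*cos(4*E)/64 - 87*sin(2*E)/4 + 87*sin(2)/4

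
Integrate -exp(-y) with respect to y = exp(-y) + C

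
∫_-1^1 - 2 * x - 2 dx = -4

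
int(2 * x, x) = x^2 + C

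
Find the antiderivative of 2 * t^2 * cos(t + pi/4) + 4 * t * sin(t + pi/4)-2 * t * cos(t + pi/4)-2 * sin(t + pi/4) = 2*t*(t - 1)*sin(t + pi/4) + C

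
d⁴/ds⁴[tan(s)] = 24*tan(s)^5 + 40*tan(s)^3 + 16*tan(s)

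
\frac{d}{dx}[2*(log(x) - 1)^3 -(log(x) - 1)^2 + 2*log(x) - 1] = (6*log(x)^2 - 14*log(x) + 10)/x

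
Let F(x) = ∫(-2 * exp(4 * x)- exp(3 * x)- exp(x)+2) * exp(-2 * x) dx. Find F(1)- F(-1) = -(E - exp(-1))^2 - 2*E + 2*exp(-1) + (-E + exp(-1))^2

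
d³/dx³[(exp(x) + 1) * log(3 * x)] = (x^3*exp(x)*log(x) + x^3*exp(x)*log(3) + 3*x^2*exp(x) - 3*x*exp(x) + 2*exp(x) + 2)/x^3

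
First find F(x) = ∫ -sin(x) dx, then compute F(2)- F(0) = -1 + cos(2)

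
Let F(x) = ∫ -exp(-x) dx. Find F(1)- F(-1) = -E + exp(-1)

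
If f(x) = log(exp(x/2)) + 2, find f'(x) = 1/2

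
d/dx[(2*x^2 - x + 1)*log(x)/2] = (4*x^2*log(x) + 2*x^2 - x*log(x) - x + 1)/(2*x)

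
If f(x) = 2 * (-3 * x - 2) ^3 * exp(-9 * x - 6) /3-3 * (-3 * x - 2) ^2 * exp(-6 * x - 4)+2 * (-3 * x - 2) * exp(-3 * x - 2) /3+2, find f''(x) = (-1458*x^3 - 972*x^2*exp(3*x + 2) - 1944*x^2 - 648*x*exp(3*x + 2) - 18*x*exp(6*x + 4) - 756*x - 54*exp(3*x + 2) - 72)*exp(-9*x - 6)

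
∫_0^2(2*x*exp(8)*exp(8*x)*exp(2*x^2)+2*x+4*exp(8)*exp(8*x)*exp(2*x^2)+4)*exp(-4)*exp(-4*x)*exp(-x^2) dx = -exp(4) - exp(-16) + exp(-4) + exp(16)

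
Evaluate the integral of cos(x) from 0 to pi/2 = 1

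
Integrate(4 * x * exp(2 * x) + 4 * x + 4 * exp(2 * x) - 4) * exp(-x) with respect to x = 8*x*sinh(x) + C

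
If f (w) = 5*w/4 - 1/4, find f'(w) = 5/4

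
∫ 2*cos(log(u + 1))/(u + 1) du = 2*sin(log(u + 1)) + C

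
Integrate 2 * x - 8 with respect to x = x^2 - 8*x + C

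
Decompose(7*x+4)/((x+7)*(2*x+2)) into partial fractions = 15/(4*(x + 7)) - 1/(4*(x + 1))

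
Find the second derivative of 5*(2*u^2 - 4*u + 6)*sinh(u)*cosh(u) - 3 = 20*u^2*sinh(2*u) - 40*u*sinh(2*u) + 40*u*cosh(2*u) + 70*sinh(2*u) - 40*cosh(2*u)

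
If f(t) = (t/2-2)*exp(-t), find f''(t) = (t - 6)*exp(-t)/2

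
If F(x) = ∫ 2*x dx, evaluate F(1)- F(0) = 1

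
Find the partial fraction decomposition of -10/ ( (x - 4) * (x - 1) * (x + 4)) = -1/(4*(x + 4)) + 2/(3*(x - 1)) - 5/(12*(x - 4))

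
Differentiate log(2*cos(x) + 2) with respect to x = -sin(x)/(cos(x) + 1)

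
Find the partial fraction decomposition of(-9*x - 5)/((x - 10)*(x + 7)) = -58/(17*(x + 7)) - 95/(17*(x - 10))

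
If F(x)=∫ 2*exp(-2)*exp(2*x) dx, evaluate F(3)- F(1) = -1 + exp(4)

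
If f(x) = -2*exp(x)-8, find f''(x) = -2*exp(x)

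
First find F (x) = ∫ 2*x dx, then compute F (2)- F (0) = 4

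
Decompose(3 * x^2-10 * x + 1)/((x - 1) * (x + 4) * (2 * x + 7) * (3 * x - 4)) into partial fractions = -189/(464*(3*x - 4)) + 194/(87*(2*x + 7)) - 89/(80*(x + 4)) + 2/(15*(x - 1))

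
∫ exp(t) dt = exp(t) + C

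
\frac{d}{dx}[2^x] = 2^x*log(2)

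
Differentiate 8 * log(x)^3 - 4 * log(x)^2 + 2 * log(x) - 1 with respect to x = (24*log(x)^2 - 8*log(x) + 2)/x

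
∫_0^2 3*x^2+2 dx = 12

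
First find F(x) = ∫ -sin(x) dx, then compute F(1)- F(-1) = 0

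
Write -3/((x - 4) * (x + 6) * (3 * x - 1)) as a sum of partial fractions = 27/(209*(3*x - 1)) - 3/(190*(x + 6)) - 3/(110*(x - 4))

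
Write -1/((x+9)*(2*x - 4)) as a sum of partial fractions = 1/(22*(x + 9)) - 1/(22*(x - 2))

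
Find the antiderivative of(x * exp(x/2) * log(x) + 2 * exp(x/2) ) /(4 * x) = exp(x/2)*log(x)/2 + C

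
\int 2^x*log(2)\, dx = 2^x + C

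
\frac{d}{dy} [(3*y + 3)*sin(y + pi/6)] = 3*y*cos(y + pi/6) + 3*sqrt(2)*sin(y + 5*pi/12)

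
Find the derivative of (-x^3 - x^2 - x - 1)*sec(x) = -(x^3*sin(x)/cos(x) + x^2*sin(x)/cos(x) + 3*x^2 + x*sin(x)/cos(x) + 2*x + sin(x)/cos(x) + 1)/cos(x)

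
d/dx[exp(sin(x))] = exp(sin(x))*cos(x)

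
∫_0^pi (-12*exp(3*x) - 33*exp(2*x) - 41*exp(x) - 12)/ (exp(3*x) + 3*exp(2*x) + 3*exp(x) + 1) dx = -12*pi - 5*exp(pi)/(1 + exp(pi)) + 3/2 + 4*exp(2*pi)/(1 + exp(pi))^2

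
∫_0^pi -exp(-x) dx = -1 + exp(-pi)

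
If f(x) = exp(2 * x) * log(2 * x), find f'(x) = (2*x*exp(2*x)*log(x) + 2*x*exp(2*x)*log(2) + exp(2*x))/x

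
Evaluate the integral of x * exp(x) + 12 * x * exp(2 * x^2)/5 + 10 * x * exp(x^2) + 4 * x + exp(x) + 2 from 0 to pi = -28/5 + 2*pi + 2*pi^2 + pi*exp(pi) + 5*exp(pi^2) + 3*exp(2*pi^2)/5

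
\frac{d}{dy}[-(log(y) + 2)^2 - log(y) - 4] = (-2*log(y) - 5)/y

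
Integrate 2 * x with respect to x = x^2 + C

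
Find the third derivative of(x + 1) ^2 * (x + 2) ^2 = 24*x + 36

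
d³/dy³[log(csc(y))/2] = -cos(y)/sin(y)^3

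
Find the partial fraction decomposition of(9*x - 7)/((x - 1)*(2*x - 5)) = 31/(3*(2*x - 5)) - 2/(3*(x - 1))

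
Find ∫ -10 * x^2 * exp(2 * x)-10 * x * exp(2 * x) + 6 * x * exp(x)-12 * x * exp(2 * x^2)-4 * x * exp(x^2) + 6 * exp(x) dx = -5*x^2*exp(2*x) + 6*x*exp(x) - 3*exp(2*x^2) - 2*exp(x^2) + C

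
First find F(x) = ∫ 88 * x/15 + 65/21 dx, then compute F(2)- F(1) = 1249/105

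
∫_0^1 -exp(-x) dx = -1 + exp(-1)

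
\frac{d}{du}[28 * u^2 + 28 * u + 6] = 56*u + 28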